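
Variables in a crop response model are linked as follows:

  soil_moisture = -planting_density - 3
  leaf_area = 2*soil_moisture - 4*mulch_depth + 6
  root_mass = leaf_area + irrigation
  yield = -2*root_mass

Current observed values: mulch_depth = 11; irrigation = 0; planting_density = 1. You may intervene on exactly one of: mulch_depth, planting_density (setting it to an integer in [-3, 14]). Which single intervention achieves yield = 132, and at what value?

set planting_density = 11

Intervening on mulch_depth: yield = 8*mulch_depth + 4. Reaching 132 requires mulch_depth = 16, outside [-3, 14].
Intervening on planting_density: with other inputs at their observed values, yield = 4*planting_density + 88. Solving for 132 gives planting_density = 11, within [-3, 14].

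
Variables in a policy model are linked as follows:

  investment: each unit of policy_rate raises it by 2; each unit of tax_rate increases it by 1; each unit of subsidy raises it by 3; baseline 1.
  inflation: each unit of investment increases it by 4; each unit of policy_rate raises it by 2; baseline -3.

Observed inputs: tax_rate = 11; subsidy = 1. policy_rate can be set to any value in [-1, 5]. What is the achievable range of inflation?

47 to 107

Substituting into the investment equation gives investment = 2*policy_rate + 15.
So inflation = 10*policy_rate + 57.
Linear in policy_rate, so extremes are at the endpoints: policy_rate = -1 gives inflation = 47; policy_rate = 5 gives inflation = 107.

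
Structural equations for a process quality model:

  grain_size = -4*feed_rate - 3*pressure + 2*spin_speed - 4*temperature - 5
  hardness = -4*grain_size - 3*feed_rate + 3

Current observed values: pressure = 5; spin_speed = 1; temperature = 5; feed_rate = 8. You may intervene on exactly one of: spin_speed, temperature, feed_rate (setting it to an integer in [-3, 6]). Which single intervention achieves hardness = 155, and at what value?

Intervening on spin_speed: hardness = -8*spin_speed + 267. Reaching 155 requires spin_speed = 14, outside [-3, 6].
Intervening on temperature: hardness = 16*temperature + 179. Reaching 155 requires temperature = -3/2, not an integer.
Intervening on feed_rate: with other inputs at their observed values, hardness = 13*feed_rate + 155. Solving for 155 gives feed_rate = 0, within [-3, 6].

set feed_rate = 0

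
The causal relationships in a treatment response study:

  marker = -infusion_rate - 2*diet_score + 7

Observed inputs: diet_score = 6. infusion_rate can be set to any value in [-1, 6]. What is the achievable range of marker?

Substituting into the marker equation gives marker = -infusion_rate - 5.
Linear in infusion_rate, so extremes are at the endpoints: infusion_rate = -1 gives marker = -4; infusion_rate = 6 gives marker = -11.

-11 to -4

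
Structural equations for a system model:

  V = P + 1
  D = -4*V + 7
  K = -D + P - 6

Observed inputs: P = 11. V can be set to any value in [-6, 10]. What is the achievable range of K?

Intervening on V fixes its value directly, overriding its dependence on P.
Substituting into the K equation gives K = 4*V - 2.
Linear in V, so extremes are at the endpoints: V = -6 gives K = -26; V = 10 gives K = 38.

-26 to 38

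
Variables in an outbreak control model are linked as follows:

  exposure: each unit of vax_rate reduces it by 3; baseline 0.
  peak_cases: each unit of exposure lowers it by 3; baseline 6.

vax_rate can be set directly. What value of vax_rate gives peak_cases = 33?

vax_rate = 3

Substituting into the peak_cases equation gives peak_cases = 9*vax_rate + 6.
Solve 9*vax_rate + 6 = 33: vax_rate = (33 - 6) / 9 = 3.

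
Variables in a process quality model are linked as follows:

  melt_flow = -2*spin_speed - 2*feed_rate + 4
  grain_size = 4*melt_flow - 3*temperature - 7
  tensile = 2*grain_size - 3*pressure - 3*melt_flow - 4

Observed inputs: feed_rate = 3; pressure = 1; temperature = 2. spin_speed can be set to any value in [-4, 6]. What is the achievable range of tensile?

Substituting into the melt_flow equation gives melt_flow = -2*spin_speed - 2.
Substituting into the grain_size equation gives grain_size = -8*spin_speed - 21.
Substituting into the tensile equation gives tensile = -10*spin_speed - 43.
Linear in spin_speed, so extremes are at the endpoints: spin_speed = -4 gives tensile = -3; spin_speed = 6 gives tensile = -103.

-103 to -3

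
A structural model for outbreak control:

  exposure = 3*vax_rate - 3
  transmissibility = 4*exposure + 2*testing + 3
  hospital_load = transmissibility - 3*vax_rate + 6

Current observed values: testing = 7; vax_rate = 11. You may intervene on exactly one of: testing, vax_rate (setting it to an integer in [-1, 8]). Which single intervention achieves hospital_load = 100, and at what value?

set testing = 2

Intervening on testing: with other inputs at their observed values, hospital_load = 2*testing + 96. Solving for 100 gives testing = 2, within [-1, 8].
Intervening on vax_rate: hospital_load = 9*vax_rate + 11. Reaching 100 requires vax_rate = 89/9, not an integer.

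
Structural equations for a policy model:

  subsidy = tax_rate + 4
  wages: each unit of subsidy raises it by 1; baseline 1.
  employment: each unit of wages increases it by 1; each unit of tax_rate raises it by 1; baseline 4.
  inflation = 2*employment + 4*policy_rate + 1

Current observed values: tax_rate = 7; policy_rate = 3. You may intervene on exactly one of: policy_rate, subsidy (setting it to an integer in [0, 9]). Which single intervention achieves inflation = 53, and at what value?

Intervening on policy_rate: inflation = 4*policy_rate + 47. Reaching 53 requires policy_rate = 3/2, not an integer.
Intervening on subsidy: with other inputs at their observed values, inflation = 2*subsidy + 37. Solving for 53 gives subsidy = 8, within [0, 9].

set subsidy = 8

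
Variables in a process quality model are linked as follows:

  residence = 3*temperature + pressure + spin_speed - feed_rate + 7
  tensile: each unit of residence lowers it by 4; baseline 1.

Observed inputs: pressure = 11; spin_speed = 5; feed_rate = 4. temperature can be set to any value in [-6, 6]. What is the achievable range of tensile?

-147 to -3

Substituting into the residence equation gives residence = 3*temperature + 19.
This gives tensile = -12*temperature - 75.
Linear in temperature, so extremes are at the endpoints: temperature = -6 gives tensile = -3; temperature = 6 gives tensile = -147.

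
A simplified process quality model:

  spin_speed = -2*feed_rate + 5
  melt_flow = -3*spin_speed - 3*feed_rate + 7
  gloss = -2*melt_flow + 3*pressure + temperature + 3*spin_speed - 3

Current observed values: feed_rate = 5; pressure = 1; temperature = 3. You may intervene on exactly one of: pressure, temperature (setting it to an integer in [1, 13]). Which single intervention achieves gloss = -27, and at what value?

set temperature = 2

Intervening on pressure: gloss = 3*pressure - 29. Reaching -27 requires pressure = 2/3, not an integer.
Intervening on temperature: with other inputs at their observed values, gloss = temperature - 29. Solving for -27 gives temperature = 2, within [1, 13].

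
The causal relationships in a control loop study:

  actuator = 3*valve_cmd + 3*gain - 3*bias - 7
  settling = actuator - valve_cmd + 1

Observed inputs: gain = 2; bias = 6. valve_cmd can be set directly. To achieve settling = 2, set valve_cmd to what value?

valve_cmd = 10

Substituting into the actuator equation gives actuator = 3*valve_cmd - 19.
settling becomes 2*valve_cmd - 18.
Solve 2*valve_cmd - 18 = 2: valve_cmd = (2 + 18) / 2 = 10.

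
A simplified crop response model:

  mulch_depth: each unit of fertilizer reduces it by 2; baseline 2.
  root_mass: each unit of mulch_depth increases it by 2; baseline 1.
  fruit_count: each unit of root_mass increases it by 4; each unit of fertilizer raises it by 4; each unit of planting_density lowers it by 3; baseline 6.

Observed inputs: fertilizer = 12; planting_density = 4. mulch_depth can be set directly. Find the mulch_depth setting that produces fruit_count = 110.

mulch_depth = 8

Intervening on mulch_depth fixes its value directly, overriding its dependence on fertilizer.
Substituting into the fruit_count equation gives fruit_count = 8*mulch_depth + 46.
Solve 8*mulch_depth + 46 = 110: mulch_depth = (110 - 46) / 8 = 8.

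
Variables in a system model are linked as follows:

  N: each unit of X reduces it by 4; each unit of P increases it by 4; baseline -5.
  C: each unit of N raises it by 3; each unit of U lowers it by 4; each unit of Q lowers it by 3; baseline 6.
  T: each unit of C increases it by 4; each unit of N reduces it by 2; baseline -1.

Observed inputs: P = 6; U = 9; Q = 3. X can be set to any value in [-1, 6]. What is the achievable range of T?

Substituting into the N equation gives N = -4*X + 19.
Substituting into the C equation gives C = -12*X + 18.
Substituting into the T equation gives T = -40*X + 33.
Linear in X, so extremes are at the endpoints: X = -1 gives T = 73; X = 6 gives T = -207.

-207 to 73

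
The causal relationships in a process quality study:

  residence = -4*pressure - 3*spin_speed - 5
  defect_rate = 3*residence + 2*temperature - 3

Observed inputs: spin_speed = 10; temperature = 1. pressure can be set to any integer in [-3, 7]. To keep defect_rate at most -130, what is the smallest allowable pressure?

Substituting into the residence equation gives residence = -4*pressure - 35.
Substituting into the defect_rate equation gives defect_rate = -12*pressure - 106.
Require -12*pressure - 106 ≤ -130, so pressure ≥ 2.
The smallest integer in [-3, 7] satisfying this is 2.

pressure = 2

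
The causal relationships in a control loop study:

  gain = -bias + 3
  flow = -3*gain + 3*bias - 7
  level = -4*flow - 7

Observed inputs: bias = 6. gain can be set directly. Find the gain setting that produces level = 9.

Intervening on gain fixes its value directly, overriding its dependence on bias.
Substituting into the flow equation gives flow = -3*gain + 11.
level becomes 12*gain - 51.
Solve 12*gain - 51 = 9: gain = (9 + 51) / 12 = 5.

gain = 5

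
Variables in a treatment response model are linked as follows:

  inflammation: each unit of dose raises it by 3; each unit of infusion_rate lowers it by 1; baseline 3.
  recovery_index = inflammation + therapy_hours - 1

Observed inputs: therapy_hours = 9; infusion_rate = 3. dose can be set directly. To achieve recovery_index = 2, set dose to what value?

dose = -2

Substituting into the inflammation equation gives inflammation = 3*dose.
Substituting into the recovery_index equation gives recovery_index = 3*dose + 8.
Solve 3*dose + 8 = 2: dose = (2 - 8) / 3 = -2.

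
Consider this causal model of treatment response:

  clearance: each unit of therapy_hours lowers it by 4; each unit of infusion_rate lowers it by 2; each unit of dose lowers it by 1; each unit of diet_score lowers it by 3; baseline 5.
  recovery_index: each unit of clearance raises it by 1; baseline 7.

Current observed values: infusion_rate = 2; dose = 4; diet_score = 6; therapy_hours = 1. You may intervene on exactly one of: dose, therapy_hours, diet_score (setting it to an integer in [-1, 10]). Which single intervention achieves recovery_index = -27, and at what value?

set diet_score = 9

Intervening on dose: recovery_index = -dose - 14. Reaching -27 requires dose = 13, outside [-1, 10].
Intervening on therapy_hours: recovery_index = -4*therapy_hours - 14. Reaching -27 requires therapy_hours = 13/4, not an integer.
Intervening on diet_score: with other inputs at their observed values, recovery_index = -3*diet_score. Solving for -27 gives diet_score = 9, within [-1, 10].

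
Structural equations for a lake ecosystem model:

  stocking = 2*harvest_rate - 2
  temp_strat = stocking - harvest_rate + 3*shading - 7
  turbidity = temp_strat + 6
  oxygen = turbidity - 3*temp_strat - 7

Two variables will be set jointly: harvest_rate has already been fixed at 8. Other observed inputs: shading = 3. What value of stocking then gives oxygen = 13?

With harvest_rate held at 8:
Intervening on stocking fixes its value directly, overriding its dependence on harvest_rate.
Substituting into the temp_strat equation gives temp_strat = stocking - 6.
So turbidity = stocking.
So oxygen = -2*stocking + 11.
Solve -2*stocking + 11 = 13: stocking = (13 - 11) / -2 = -1.

stocking = -1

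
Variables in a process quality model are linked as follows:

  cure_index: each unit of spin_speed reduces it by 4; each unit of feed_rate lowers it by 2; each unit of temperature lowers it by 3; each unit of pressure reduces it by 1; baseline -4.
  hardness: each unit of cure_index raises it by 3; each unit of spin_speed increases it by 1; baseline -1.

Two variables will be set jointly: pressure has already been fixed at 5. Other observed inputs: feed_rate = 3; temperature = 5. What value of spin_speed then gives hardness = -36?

With pressure held at 5:
Substituting into the cure_index equation gives cure_index = -4*spin_speed - 30.
Substituting into the hardness equation gives hardness = -11*spin_speed - 91.
Solve -11*spin_speed - 91 = -36: spin_speed = (-36 + 91) / -11 = -5.

spin_speed = -5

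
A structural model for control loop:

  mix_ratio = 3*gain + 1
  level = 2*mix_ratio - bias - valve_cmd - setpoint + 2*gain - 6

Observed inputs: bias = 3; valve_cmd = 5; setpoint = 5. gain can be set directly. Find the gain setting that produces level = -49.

gain = -4

Substituting into the level equation gives level = 8*gain - 17.
Solve 8*gain - 17 = -49: gain = (-49 + 17) / 8 = -4.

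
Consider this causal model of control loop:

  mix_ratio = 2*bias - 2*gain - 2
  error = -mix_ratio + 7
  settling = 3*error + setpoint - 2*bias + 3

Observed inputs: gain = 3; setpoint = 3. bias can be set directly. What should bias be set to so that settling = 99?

Substituting into the mix_ratio equation gives mix_ratio = 2*bias - 8.
Substituting into the error equation gives error = -2*bias + 15.
This gives settling = -8*bias + 51.
Solve -8*bias + 51 = 99: bias = (99 - 51) / -8 = -6.

bias = -6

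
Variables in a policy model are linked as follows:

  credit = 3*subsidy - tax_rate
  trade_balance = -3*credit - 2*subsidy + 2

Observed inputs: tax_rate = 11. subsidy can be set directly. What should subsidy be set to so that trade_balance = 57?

subsidy = -2

Substituting into the credit equation gives credit = 3*subsidy - 11.
So trade_balance = -11*subsidy + 35.
Solve -11*subsidy + 35 = 57: subsidy = (57 - 35) / -11 = -2.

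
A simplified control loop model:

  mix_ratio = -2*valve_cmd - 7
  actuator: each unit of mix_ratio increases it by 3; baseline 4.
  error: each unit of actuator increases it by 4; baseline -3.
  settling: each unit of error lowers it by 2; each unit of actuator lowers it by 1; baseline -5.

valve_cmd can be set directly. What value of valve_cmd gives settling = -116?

Substituting into the actuator equation gives actuator = -6*valve_cmd - 17.
error becomes -24*valve_cmd - 71.
Substituting into the settling equation gives settling = 54*valve_cmd + 154.
Solve 54*valve_cmd + 154 = -116: valve_cmd = (-116 - 154) / 54 = -5.

valve_cmd = -5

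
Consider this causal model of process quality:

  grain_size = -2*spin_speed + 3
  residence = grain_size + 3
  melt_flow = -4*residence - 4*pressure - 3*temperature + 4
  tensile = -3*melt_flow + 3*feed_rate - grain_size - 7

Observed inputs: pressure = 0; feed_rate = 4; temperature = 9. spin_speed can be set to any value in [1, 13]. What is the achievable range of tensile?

-143 to 121

Substituting into the residence equation gives residence = -2*spin_speed + 6.
Substituting into the melt_flow equation gives melt_flow = 8*spin_speed - 47.
So tensile = -22*spin_speed + 143.
Linear in spin_speed, so extremes are at the endpoints: spin_speed = 1 gives tensile = 121; spin_speed = 13 gives tensile = -143.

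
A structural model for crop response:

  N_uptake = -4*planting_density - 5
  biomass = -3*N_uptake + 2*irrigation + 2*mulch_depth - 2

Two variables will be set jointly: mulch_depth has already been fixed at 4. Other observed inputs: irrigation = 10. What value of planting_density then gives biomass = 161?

With mulch_depth held at 4:
Substituting into the biomass equation gives biomass = 12*planting_density + 41.
Solve 12*planting_density + 41 = 161: planting_density = (161 - 41) / 12 = 10.

planting_density = 10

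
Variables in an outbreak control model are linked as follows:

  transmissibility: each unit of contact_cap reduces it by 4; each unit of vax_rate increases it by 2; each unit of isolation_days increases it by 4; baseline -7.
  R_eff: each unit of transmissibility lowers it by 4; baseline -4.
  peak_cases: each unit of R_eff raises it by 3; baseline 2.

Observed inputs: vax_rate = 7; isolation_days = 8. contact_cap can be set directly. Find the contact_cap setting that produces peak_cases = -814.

contact_cap = -7

Substituting into the transmissibility equation gives transmissibility = -4*contact_cap + 39.
Substituting into the R_eff equation gives R_eff = 16*contact_cap - 160.
peak_cases becomes 48*contact_cap - 478.
Solve 48*contact_cap - 478 = -814: contact_cap = (-814 + 478) / 48 = -7.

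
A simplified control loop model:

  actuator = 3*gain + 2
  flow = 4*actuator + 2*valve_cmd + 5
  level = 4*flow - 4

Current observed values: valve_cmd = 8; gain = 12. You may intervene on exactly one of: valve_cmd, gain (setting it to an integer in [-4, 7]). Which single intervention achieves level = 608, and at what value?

Intervening on valve_cmd: with other inputs at their observed values, level = 8*valve_cmd + 624. Solving for 608 gives valve_cmd = -2, within [-4, 7].
Intervening on gain: level = 48*gain + 112. Reaching 608 requires gain = 31/3, not an integer.

set valve_cmd = -2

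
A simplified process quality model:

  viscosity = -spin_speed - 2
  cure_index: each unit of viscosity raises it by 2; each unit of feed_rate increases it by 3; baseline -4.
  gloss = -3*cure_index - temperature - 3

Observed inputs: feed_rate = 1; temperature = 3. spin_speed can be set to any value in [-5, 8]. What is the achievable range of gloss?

Substituting into the cure_index equation gives cure_index = -2*spin_speed - 5.
So gloss = 6*spin_speed + 9.
Linear in spin_speed, so extremes are at the endpoints: spin_speed = -5 gives gloss = -21; spin_speed = 8 gives gloss = 57.

-21 to 57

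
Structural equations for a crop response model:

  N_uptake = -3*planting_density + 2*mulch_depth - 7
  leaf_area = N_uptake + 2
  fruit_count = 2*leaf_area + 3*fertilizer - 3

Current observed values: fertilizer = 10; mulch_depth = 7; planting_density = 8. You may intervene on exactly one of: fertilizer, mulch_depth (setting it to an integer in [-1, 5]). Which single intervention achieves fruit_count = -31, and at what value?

Intervening on fertilizer: fruit_count = 3*fertilizer - 33. Reaching -31 requires fertilizer = 2/3, not an integer.
Intervening on mulch_depth: with other inputs at their observed values, fruit_count = 4*mulch_depth - 31. Solving for -31 gives mulch_depth = 0, within [-1, 5].

set mulch_depth = 0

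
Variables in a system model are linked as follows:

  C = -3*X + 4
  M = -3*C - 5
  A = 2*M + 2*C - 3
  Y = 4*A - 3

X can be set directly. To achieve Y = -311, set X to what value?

X = -4

Substituting into the M equation gives M = 9*X - 17.
Substituting into the A equation gives A = 12*X - 29.
Substituting into the Y equation gives Y = 48*X - 119.
Solve 48*X - 119 = -311: X = (-311 + 119) / 48 = -4.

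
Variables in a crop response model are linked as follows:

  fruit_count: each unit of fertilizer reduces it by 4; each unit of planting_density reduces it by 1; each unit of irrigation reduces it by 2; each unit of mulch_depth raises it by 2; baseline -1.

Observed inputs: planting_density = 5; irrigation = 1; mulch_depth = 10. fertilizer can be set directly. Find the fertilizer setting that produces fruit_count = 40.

fertilizer = -7

Substituting into the fruit_count equation gives fruit_count = -4*fertilizer + 12.
Solve -4*fertilizer + 12 = 40: fertilizer = (40 - 12) / -4 = -7.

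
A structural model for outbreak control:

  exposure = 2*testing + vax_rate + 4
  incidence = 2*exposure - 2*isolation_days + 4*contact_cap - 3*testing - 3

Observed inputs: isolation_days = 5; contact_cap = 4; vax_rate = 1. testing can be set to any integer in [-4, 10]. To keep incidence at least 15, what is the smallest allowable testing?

Substituting into the exposure equation gives exposure = 2*testing + 5.
Substituting into the incidence equation gives incidence = testing + 13.
Require testing + 13 ≥ 15, so testing ≥ 2.
The smallest integer in [-4, 10] satisfying this is 2.

testing = 2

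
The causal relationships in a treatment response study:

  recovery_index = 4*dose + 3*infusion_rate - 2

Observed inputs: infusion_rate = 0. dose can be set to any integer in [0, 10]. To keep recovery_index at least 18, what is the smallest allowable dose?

dose = 5

Substituting into the recovery_index equation gives recovery_index = 4*dose - 2.
Require 4*dose - 2 ≥ 18, so dose ≥ 5.
The smallest integer in [0, 10] satisfying this is 5.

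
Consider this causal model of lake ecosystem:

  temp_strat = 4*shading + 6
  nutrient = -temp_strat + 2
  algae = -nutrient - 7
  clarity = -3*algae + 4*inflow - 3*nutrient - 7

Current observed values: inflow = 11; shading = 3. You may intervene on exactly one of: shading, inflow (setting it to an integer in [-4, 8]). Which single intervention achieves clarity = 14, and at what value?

set inflow = 0

Intervening on shading: the paths from shading to clarity cancel (net effect zero), leaving clarity = 58; 14 is unreachable this way.
Intervening on inflow: with other inputs at their observed values, clarity = 4*inflow + 14. Solving for 14 gives inflow = 0, within [-4, 8].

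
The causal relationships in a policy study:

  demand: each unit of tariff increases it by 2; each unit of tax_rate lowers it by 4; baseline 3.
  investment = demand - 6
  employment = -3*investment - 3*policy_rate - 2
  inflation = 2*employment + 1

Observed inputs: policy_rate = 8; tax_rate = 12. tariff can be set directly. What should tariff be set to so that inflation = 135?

tariff = 10

Substituting into the demand equation gives demand = 2*tariff - 45.
Substituting into the investment equation gives investment = 2*tariff - 51.
So employment = -6*tariff + 127.
Substituting into the inflation equation gives inflation = -12*tariff + 255.
Solve -12*tariff + 255 = 135: tariff = (135 - 255) / -12 = 10.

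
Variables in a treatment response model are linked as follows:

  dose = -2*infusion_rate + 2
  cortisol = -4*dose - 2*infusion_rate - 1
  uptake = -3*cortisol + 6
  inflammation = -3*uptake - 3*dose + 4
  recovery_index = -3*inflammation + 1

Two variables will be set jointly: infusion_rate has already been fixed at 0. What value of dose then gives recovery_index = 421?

With infusion_rate held at 0:
Intervening on dose fixes its value directly, overriding its dependence on infusion_rate.
Substituting into the cortisol equation gives cortisol = -4*dose - 1.
This gives uptake = 12*dose + 9.
inflammation becomes -39*dose - 23.
recovery_index becomes 117*dose + 70.
Solve 117*dose + 70 = 421: dose = (421 - 70) / 117 = 3.

dose = 3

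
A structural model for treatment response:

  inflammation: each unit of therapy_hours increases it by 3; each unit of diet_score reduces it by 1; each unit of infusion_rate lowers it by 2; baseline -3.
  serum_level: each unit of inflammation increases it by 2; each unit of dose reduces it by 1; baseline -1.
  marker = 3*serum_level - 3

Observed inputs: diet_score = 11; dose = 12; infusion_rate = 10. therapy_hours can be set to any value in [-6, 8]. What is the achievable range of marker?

Substituting into the inflammation equation gives inflammation = 3*therapy_hours - 34.
Substituting into the serum_level equation gives serum_level = 6*therapy_hours - 81.
marker becomes 18*therapy_hours - 246.
Linear in therapy_hours, so extremes are at the endpoints: therapy_hours = -6 gives marker = -354; therapy_hours = 8 gives marker = -102.

-354 to -102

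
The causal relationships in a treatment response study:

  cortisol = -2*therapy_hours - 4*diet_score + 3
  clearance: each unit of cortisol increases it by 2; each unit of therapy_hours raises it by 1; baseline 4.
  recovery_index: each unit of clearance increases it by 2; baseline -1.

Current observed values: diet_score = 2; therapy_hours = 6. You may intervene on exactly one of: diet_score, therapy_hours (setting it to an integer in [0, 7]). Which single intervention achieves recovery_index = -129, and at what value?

set diet_score = 7

Intervening on diet_score: with other inputs at their observed values, recovery_index = -16*diet_score - 17. Solving for -129 gives diet_score = 7, within [0, 7].
Intervening on therapy_hours: recovery_index = -6*therapy_hours - 13. Reaching -129 requires therapy_hours = 58/3, not an integer.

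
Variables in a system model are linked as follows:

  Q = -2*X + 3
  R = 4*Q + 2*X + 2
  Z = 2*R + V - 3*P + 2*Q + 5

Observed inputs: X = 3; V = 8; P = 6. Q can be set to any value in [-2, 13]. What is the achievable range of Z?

-9 to 141

Intervening on Q fixes its value directly, overriding its dependence on X.
Substituting into the R equation gives R = 4*Q + 8.
So Z = 10*Q + 11.
Linear in Q, so extremes are at the endpoints: Q = -2 gives Z = -9; Q = 13 gives Z = 141.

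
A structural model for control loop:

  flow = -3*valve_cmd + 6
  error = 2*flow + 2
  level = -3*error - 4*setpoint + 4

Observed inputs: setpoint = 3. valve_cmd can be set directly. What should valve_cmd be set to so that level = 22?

valve_cmd = 4

Substituting into the error equation gives error = -6*valve_cmd + 14.
Substituting into the level equation gives level = 18*valve_cmd - 50.
Solve 18*valve_cmd - 50 = 22: valve_cmd = (22 + 50) / 18 = 4.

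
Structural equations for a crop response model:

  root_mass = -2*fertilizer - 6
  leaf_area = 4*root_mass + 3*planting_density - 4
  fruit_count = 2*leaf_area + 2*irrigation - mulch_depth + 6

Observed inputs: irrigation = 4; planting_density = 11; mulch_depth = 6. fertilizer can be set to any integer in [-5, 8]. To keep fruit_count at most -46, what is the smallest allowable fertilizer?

fertilizer = 4

Substituting into the leaf_area equation gives leaf_area = -8*fertilizer + 5.
This gives fruit_count = -16*fertilizer + 18.
Require -16*fertilizer + 18 ≤ -46, so fertilizer ≥ 4.
The smallest integer in [-5, 8] satisfying this is 4.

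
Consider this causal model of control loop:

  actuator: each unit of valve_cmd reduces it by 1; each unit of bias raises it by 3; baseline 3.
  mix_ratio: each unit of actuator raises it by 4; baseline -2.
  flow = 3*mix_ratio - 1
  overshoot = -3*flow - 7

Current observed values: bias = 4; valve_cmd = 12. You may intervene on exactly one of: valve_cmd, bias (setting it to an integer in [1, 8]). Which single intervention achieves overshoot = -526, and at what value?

Intervening on valve_cmd: overshoot = 36*valve_cmd - 526. Reaching -526 requires valve_cmd = 0, outside [1, 8].
Intervening on bias: with other inputs at their observed values, overshoot = -108*bias + 338. Solving for -526 gives bias = 8, within [1, 8].

set bias = 8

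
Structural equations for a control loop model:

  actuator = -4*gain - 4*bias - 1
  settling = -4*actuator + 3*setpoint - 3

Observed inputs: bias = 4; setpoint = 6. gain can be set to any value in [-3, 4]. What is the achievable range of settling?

35 to 147

Substituting into the actuator equation gives actuator = -4*gain - 17.
This gives settling = 16*gain + 83.
Linear in gain, so extremes are at the endpoints: gain = -3 gives settling = 35; gain = 4 gives settling = 147.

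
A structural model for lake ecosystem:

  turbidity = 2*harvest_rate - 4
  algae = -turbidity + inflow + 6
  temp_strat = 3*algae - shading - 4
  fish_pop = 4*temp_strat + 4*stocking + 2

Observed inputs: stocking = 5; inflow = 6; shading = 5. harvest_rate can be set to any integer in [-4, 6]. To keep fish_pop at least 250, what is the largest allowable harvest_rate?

harvest_rate = -3

Substituting into the algae equation gives algae = -2*harvest_rate + 16.
So temp_strat = -6*harvest_rate + 39.
So fish_pop = -24*harvest_rate + 178.
Require -24*harvest_rate + 178 ≥ 250, so harvest_rate ≤ -3.
The largest integer in [-4, 6] satisfying this is -3.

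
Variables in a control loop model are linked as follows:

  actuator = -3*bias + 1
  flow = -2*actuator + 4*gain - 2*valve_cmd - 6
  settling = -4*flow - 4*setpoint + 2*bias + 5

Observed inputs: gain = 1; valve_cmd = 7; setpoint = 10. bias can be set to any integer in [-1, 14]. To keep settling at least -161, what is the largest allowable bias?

Substituting into the flow equation gives flow = 6*bias - 18.
Substituting into the settling equation gives settling = -22*bias + 37.
Require -22*bias + 37 ≥ -161, so bias ≤ 9.
The largest integer in [-1, 14] satisfying this is 9.

bias = 9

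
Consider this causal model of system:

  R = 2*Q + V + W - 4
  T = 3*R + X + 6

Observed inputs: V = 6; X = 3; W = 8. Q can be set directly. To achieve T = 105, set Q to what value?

Q = 11

Substituting into the R equation gives R = 2*Q + 10.
Substituting into the T equation gives T = 6*Q + 39.
Solve 6*Q + 39 = 105: Q = (105 - 39) / 6 = 11.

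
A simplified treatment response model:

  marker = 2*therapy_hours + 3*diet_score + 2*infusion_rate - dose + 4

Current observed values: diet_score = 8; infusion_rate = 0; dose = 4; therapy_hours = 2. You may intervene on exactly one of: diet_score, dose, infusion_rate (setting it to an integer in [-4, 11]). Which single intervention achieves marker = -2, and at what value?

Intervening on diet_score: with other inputs at their observed values, marker = 3*diet_score + 4. Solving for -2 gives diet_score = -2, within [-4, 11].
Intervening on dose: marker = -dose + 32. Reaching -2 requires dose = 34, outside [-4, 11].
Intervening on infusion_rate: marker = 2*infusion_rate + 28. Reaching -2 requires infusion_rate = -15, outside [-4, 11].

set diet_score = -2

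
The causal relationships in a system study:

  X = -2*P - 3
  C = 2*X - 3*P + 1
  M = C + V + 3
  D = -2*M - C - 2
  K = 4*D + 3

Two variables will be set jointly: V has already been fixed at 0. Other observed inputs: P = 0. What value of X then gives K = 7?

X = -2

With V held at 0:
Intervening on X fixes its value directly, overriding its dependence on P.
Substituting into the C equation gives C = 2*X + 1.
So M = 2*X + 4.
Substituting into the D equation gives D = -6*X - 11.
Substituting into the K equation gives K = -24*X - 41.
Solve -24*X - 41 = 7: X = (7 + 41) / -24 = -2.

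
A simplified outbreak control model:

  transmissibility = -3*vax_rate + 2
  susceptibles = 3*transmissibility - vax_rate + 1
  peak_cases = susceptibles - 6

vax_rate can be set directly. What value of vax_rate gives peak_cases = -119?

Substituting into the susceptibles equation gives susceptibles = -10*vax_rate + 7.
Substituting into the peak_cases equation gives peak_cases = -10*vax_rate + 1.
Solve -10*vax_rate + 1 = -119: vax_rate = (-119 - 1) / -10 = 12.

vax_rate = 12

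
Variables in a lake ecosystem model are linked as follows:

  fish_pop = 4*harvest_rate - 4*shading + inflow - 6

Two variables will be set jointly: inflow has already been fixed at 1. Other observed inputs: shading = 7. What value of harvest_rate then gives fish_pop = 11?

With inflow held at 1:
Substituting into the fish_pop equation gives fish_pop = 4*harvest_rate - 33.
Solve 4*harvest_rate - 33 = 11: harvest_rate = (11 + 33) / 4 = 11.

harvest_rate = 11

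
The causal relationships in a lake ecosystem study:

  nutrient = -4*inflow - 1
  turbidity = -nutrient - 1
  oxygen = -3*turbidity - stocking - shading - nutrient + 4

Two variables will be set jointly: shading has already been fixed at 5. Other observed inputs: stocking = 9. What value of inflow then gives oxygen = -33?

With shading held at 5:
Substituting into the turbidity equation gives turbidity = 4*inflow.
oxygen becomes -8*inflow - 9.
Solve -8*inflow - 9 = -33: inflow = (-33 + 9) / -8 = 3.

inflow = 3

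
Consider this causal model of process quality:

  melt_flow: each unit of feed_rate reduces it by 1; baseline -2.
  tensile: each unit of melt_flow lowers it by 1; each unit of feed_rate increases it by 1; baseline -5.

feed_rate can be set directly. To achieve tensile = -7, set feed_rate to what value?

feed_rate = -2

Substituting into the tensile equation gives tensile = 2*feed_rate - 3.
Solve 2*feed_rate - 3 = -7: feed_rate = (-7 + 3) / 2 = -2.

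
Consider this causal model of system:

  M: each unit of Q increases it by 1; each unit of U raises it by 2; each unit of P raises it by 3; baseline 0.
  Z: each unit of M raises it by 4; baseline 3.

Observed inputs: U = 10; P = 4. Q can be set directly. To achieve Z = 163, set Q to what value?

Substituting into the M equation gives M = Q + 32.
Substituting into the Z equation gives Z = 4*Q + 131.
Solve 4*Q + 131 = 163: Q = (163 - 131) / 4 = 8.

Q = 8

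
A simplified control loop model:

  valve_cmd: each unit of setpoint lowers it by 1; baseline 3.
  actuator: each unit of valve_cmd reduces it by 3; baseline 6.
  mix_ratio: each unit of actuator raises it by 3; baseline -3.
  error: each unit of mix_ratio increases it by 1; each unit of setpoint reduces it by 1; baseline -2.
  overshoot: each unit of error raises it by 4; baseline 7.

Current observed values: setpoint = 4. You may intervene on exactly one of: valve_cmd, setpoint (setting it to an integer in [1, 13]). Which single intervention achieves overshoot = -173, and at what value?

Intervening on valve_cmd: with other inputs at their observed values, overshoot = -36*valve_cmd + 43. Solving for -173 gives valve_cmd = 6, within [1, 13].
Intervening on setpoint: overshoot = 32*setpoint - 49. Reaching -173 requires setpoint = -31/8, not an integer.

set valve_cmd = 6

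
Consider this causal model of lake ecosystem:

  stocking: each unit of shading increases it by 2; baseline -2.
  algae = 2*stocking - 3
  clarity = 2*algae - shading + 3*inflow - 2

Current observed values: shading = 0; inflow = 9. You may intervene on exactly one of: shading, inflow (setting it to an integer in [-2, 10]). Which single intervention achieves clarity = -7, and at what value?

set inflow = 3

Intervening on shading: clarity = 7*shading + 11. Reaching -7 requires shading = -18/7, not an integer.
Intervening on inflow: with other inputs at their observed values, clarity = 3*inflow - 16. Solving for -7 gives inflow = 3, within [-2, 10].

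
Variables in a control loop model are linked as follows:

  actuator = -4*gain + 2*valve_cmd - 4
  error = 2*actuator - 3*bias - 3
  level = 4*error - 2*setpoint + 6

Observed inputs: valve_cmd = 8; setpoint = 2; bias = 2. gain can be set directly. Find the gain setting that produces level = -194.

Substituting into the actuator equation gives actuator = -4*gain + 12.
Substituting into the error equation gives error = -8*gain + 15.
Substituting into the level equation gives level = -32*gain + 62.
Solve -32*gain + 62 = -194: gain = (-194 - 62) / -32 = 8.

gain = 8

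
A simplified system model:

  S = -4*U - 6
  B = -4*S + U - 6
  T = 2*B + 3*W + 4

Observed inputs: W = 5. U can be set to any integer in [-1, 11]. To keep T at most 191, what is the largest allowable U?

Substituting into the B equation gives B = 17*U + 18.
So T = 34*U + 55.
Require 34*U + 55 ≤ 191, so U ≤ 4.
The largest integer in [-1, 11] satisfying this is 4.

U = 4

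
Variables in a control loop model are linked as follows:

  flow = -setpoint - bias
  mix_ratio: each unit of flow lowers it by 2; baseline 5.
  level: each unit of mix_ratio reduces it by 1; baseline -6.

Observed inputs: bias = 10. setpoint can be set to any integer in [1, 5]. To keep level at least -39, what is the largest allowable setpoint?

Substituting into the flow equation gives flow = -setpoint - 10.
This gives mix_ratio = 2*setpoint + 25.
So level = -2*setpoint - 31.
Require -2*setpoint - 31 ≥ -39, so setpoint ≤ 4.
The largest integer in [1, 5] satisfying this is 4.

setpoint = 4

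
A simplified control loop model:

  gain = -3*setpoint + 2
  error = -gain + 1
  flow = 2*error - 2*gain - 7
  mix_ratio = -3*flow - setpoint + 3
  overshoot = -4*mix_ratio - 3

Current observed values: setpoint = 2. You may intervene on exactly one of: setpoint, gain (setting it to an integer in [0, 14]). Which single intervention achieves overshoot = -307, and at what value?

set gain = 5

Intervening on setpoint: overshoot = 148*setpoint - 171. Reaching -307 requires setpoint = -34/37, not an integer.
Intervening on gain: with other inputs at their observed values, overshoot = -48*gain - 67. Solving for -307 gives gain = 5, within [0, 14].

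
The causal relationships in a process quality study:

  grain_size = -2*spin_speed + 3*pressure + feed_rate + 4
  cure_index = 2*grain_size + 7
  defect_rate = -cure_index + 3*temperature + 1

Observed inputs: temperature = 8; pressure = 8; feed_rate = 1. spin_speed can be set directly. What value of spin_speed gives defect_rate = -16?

spin_speed = 6

Substituting into the grain_size equation gives grain_size = -2*spin_speed + 29.
cure_index becomes -4*spin_speed + 65.
This gives defect_rate = 4*spin_speed - 40.
Solve 4*spin_speed - 40 = -16: spin_speed = (-16 + 40) / 4 = 6.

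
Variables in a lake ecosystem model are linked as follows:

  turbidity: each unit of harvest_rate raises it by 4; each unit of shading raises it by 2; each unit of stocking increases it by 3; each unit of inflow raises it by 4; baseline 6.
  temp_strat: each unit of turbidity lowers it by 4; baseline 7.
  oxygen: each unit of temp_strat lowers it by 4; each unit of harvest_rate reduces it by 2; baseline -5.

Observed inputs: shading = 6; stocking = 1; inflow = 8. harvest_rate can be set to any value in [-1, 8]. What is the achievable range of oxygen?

753 to 1311

Substituting into the turbidity equation gives turbidity = 4*harvest_rate + 53.
Substituting into the temp_strat equation gives temp_strat = -16*harvest_rate - 205.
So oxygen = 62*harvest_rate + 815.
Linear in harvest_rate, so extremes are at the endpoints: harvest_rate = -1 gives oxygen = 753; harvest_rate = 8 gives oxygen = 1311.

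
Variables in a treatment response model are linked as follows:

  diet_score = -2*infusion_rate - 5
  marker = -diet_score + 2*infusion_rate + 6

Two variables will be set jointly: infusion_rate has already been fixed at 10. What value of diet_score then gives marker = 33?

diet_score = -7

With infusion_rate held at 10:
Intervening on diet_score fixes its value directly, overriding its dependence on infusion_rate.
Substituting into the marker equation gives marker = -diet_score + 26.
Solve -diet_score + 26 = 33: diet_score = (33 - 26) / -1 = -7.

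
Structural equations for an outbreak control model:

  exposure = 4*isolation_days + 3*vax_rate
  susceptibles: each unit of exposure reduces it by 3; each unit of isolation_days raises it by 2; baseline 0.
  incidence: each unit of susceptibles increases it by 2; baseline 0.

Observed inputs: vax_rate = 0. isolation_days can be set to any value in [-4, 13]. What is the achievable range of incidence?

-260 to 80

Substituting into the exposure equation gives exposure = 4*isolation_days.
Substituting into the susceptibles equation gives susceptibles = -10*isolation_days.
Substituting into the incidence equation gives incidence = -20*isolation_days.
Linear in isolation_days, so extremes are at the endpoints: isolation_days = -4 gives incidence = 80; isolation_days = 13 gives incidence = -260.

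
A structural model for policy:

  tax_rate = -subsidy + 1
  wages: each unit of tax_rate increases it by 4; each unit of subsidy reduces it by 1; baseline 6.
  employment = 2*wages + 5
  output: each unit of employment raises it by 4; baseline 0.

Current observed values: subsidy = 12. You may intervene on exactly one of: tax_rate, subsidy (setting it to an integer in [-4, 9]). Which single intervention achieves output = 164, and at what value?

Intervening on tax_rate: with other inputs at their observed values, output = 32*tax_rate - 28. Solving for 164 gives tax_rate = 6, within [-4, 9].
Intervening on subsidy: output = -40*subsidy + 100. Reaching 164 requires subsidy = -8/5, not an integer.

set tax_rate = 6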